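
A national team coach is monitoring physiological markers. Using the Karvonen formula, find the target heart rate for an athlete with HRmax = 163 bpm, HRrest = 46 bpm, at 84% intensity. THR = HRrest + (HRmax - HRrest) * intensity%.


HRR = 163 - 46 = 117
THR = 46 + 117 * 0.84
= 46 + 98.28
= 144.28 bpm

144.28 bpm


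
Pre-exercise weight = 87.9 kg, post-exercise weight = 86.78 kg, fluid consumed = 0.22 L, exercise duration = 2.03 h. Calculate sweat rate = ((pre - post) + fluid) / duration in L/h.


Weight loss = 87.9 - 86.78 = 1.12 kg (approx L)
Total sweat = 1.12 + 0.22 = 1.34 L
Sweat rate = 1.34 / 2.03 = 0.66 L/h

0.66 L/h


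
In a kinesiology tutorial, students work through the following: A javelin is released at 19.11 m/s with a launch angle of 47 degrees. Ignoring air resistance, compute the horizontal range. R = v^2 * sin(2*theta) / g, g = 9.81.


Launch speed squared = 365.1921
sin(2 * 47 deg) = 0.997564
Range = 365.1921 * 0.997564 / 9.81
= 37.136 m

37.136 m


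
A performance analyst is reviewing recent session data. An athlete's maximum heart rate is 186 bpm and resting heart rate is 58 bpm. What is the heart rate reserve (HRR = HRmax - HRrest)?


HRR = HRmax - HRrest
= 186 - 58
= 128 bpm

128 bpm


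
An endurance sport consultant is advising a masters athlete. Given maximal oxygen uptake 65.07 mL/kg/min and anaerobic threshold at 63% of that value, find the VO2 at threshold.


Percentage as decimal = 0.63
VO2 at AT = 65.07 * 0.63 = 40.99 mL/kg/min

40.99 mL/kg/min


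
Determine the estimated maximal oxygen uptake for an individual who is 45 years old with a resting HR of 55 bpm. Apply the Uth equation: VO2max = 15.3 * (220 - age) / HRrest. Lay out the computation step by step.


HRmax = 220 - 45 = 175
VO2max = 15.3 * (175 / 55)
= 15.3 * 3.1818
= 48.68 mL/kg/min

48.68 mL/kg/min


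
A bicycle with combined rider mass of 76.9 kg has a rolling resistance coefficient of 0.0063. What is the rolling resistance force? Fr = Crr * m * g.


Fr = 0.0063 * 76.9 * 9.81
= 0.48447 * 9.81
= 4.753 N

4.753 N


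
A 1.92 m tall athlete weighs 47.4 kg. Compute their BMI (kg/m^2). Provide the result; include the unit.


height^2 = 3.6864 m^2
BMI = 47.4 / 3.6864 = 12.86 kg/m^2

12.86 kg/m^2


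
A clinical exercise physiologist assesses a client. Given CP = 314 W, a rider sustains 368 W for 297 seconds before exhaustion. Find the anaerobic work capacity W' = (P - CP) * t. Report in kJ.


Excess power = 368 - 314 = 54 W
Work above CP = 54 * 297 = 16038 J
W' = 16.038 kJ

16.038 kJ


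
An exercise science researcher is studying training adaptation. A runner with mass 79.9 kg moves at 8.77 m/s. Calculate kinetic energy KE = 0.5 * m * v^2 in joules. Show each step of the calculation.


v^2 = 8.77^2 = 76.9129
KE = 0.5 * 79.9 * 76.9129
= 3072.67 J

3072.67 J


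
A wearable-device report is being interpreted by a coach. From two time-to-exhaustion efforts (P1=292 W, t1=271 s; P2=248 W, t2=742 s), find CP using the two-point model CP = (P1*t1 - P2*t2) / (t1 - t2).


Work in trial 1 = 79132 J
Work in trial 2 = 184016 J
Delta work = -104884 J
Delta time = -471 s
CP = -104884 / -471 = 222.68 W

222.68 W


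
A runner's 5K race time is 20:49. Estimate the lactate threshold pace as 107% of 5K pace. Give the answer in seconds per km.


Total race time = 20*60 + 49 = 1249 seconds
5K pace = 1249 / 5 = 249.8 sec/km
LT pace = 249.8 * 1.07 = 267.29 sec/km

267.29 s/km


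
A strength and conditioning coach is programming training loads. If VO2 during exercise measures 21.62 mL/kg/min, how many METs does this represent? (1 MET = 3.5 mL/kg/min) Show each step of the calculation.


METs = VO2 / 3.5 = 21.62 / 3.5 = 6.18

6.18 METs


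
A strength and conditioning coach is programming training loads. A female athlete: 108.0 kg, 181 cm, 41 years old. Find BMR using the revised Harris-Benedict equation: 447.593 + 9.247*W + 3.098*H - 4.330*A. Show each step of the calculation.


Intercept = 447.593
Weight contribution = 9.247 * 108.0 = 998.676
Height contribution = 3.098 * 181 = 560.738
Age contribution = 4.33 * 41 = 177.53
BMR = 447.593 + 998.676 + 560.738 - 177.53
= 1829.48 kcal/day

1829.48 kcal/day


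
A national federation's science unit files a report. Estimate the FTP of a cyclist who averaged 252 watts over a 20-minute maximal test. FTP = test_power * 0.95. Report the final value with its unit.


FTP = 252 * 0.95 = 239.4 W

239.4 W


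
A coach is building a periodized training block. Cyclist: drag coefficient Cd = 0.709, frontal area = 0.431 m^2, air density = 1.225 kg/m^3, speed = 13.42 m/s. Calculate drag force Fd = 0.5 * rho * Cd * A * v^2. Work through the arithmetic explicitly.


v^2 = 13.42^2 = 180.0964
Fd = 0.5 * 1.225 * 0.709 * 0.431 * 180.0964
= 33.708 N

33.708 N


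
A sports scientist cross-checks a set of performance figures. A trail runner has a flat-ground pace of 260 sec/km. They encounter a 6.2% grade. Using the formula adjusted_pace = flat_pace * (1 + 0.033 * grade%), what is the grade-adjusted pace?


Grade factor = 1 + 0.033 * 6.2 = 1.2046
Adjusted = 260 * 1.2046 = 313.2 sec/km

313.2 s/km


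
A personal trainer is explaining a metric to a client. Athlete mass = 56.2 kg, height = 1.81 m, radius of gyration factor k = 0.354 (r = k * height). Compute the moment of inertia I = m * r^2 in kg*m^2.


r = k * height = 0.354 * 1.81 = 0.64074 m
r^2 = 0.64074^2 = 0.410548
I = 56.2 * 0.410548 = 23.073 kg*m^2

23.073 kg*m^2


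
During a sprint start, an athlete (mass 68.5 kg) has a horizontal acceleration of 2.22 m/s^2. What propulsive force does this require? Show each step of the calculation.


Propulsive force = mass * acceleration
= 68.5 kg * 2.22 m/s^2
= 152.07 N

152.07 N


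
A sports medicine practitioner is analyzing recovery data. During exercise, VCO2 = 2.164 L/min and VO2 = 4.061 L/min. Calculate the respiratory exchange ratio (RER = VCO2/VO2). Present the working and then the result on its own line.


RER = VCO2 / VO2
= 2.164 / 4.061
= 0.5329

0.5329


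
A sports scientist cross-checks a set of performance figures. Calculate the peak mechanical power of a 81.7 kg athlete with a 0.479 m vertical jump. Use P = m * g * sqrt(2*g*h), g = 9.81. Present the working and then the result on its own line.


First, sqrt(2gh) = sqrt(2 * 9.81 * 0.479)
= sqrt(9.39798) = 3.065612 m/s
Power = 81.7 * 9.81 * 3.065612 = 2457.02 W

2457.02 W


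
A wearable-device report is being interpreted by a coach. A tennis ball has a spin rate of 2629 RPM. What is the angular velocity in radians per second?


Convert RPM to rad/s: multiply by 2*pi and divide by 60
omega = 2629 * 2 * pi / 60
= 275.308 rad/s

275.308 rad/s


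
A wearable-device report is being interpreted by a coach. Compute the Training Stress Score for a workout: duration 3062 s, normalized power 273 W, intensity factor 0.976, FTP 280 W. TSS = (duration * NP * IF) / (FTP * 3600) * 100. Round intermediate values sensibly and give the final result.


Product = 3062 * 273 * 0.976 = 815863.776
Base = 280 * 3600 = 1008000
TSS = 815863.776 / 1008000 * 100 = 80.94

80.94 TSS


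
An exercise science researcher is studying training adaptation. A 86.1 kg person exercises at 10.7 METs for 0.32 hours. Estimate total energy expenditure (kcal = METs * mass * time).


Energy = METs * mass(kg) * time(h)
= 10.7 * 86.1 * 0.32
= 294.81 kcal

294.81 kcal


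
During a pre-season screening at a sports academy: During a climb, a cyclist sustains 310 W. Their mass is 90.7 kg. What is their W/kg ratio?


Power-to-weight = 310 W / 90.7 kg
= 3.418 W/kg

3.418 W/kg


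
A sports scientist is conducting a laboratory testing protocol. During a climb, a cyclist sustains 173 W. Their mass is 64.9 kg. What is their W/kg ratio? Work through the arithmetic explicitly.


Power-to-weight = 173 W / 64.9 kg
= 2.666 W/kg

2.666 W/kg


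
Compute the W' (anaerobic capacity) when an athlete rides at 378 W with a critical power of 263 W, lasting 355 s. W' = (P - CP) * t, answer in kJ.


Above-CP power = 115 W
Duration = 355 s
W' = 115 * 355 = 40825 J
Convert: 40825 / 1000 = 40.825 kJ

40.825 kJ


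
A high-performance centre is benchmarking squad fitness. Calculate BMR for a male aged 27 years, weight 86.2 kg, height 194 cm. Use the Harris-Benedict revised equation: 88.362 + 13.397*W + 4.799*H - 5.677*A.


Substituting values:
W term = 13.397 * 86.2 = 1154.8214
H term = 4.799 * 194 = 931.006
A term = 5.677 * 27 = 153.279
BMR = 2020.91 kcal/day

2020.91 kcal/day


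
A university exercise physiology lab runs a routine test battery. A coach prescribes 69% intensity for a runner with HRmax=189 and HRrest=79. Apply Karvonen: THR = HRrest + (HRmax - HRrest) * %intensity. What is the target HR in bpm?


Heart rate reserve = 189 - 79 = 110
Intensity fraction = 69 / 100 = 0.69
THR = 79 + 110 * 0.69 = 154.9 bpm

154.9 bpm


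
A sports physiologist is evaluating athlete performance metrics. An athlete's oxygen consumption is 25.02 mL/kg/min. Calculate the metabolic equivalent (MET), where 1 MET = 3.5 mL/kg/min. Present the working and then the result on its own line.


MET = VO2 / 3.5
= 25.02 / 3.5
= 7.15 METs

7.15 METs


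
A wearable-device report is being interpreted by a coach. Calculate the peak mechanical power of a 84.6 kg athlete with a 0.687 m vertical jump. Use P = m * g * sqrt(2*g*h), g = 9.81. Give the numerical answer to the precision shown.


First, sqrt(2gh) = sqrt(2 * 9.81 * 0.687)
= sqrt(13.47894) = 3.671368 m/s
Power = 84.6 * 9.81 * 3.671368 = 3046.96 W

3046.96 W


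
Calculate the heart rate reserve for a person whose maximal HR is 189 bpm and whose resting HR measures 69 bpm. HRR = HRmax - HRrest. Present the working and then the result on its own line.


HRmax = 189 bpm
HRrest = 69 bpm
HRR = 189 - 69 = 120 bpm

120 bpm


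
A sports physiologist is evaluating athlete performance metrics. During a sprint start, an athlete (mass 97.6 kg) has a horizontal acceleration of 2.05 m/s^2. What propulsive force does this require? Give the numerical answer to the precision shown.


Propulsive force = mass * acceleration
= 97.6 kg * 2.05 m/s^2
= 200.08 N

200.08 N


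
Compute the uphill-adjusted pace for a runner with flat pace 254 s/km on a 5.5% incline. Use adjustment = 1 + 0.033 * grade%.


Adjustment factor = 1 + 0.033 * 5.5 = 1.1815
Grade-adjusted pace = 254 * 1.1815 = 300.1 s/km

300.1 s/km


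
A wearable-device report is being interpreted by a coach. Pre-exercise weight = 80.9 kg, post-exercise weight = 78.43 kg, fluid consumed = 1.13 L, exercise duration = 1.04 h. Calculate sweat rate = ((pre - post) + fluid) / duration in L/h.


Weight loss = 80.9 - 78.43 = 2.47 kg (approx L)
Total sweat = 2.47 + 1.13 = 3.6 L
Sweat rate = 3.6 / 1.04 = 3.462 L/h

3.462 L/h


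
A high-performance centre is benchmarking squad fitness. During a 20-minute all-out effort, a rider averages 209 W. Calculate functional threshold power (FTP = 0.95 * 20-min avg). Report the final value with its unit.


FTP = 0.95 * 209
= 198.55 W

198.55 W


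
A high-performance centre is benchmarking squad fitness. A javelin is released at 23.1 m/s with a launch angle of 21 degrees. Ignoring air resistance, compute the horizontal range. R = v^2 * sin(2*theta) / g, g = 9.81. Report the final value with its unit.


Launch speed squared = 533.61
sin(2 * 21 deg) = 0.669131
Range = 533.61 * 0.669131 / 9.81
= 36.397 m

36.397 m


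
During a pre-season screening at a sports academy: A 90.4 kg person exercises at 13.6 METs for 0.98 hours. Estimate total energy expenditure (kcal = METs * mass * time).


Energy = METs * mass(kg) * time(h)
= 13.6 * 90.4 * 0.98
= 1204.85 kcal

1204.85 kcal


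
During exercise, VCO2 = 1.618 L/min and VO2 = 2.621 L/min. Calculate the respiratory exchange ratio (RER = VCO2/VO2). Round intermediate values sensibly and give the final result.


RER = VCO2 / VO2
= 1.618 / 2.621
= 0.6173

0.6173


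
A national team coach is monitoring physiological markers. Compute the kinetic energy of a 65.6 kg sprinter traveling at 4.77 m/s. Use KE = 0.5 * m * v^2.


Velocity squared = 22.7529
KE = 0.5 * 65.6 * 22.7529 = 746.3 J

746.3 J


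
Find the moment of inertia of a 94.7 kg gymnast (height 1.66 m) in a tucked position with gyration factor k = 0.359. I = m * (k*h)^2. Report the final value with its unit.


Radius of gyration = 0.359 * 1.66 = 0.59594 m
I = 94.7 * 0.59594^2
= 94.7 * 0.355144
= 33.632 kg*m^2

33.632 kg*m^2


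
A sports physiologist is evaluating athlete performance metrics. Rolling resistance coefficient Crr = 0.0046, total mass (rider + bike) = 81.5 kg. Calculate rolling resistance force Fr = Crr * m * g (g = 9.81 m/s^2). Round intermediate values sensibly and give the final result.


Fr = Crr * m * g
= 0.0046 * 81.5 * 9.81
= 3.678 N

3.678 N


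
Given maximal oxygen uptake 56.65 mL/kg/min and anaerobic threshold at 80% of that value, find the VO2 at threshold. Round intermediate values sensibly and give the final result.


Percentage as decimal = 0.8
VO2 at AT = 56.65 * 0.8 = 45.32 mL/kg/min

45.32 mL/kg/min


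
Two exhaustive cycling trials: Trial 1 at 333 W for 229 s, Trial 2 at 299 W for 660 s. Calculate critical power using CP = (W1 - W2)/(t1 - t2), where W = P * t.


W1 = 333 * 229 = 76257 J
W2 = 299 * 660 = 197340 J
CP = (76257 - 197340) / (229 - 660)
= -121083 / -431
= 280.94 W

280.94 W


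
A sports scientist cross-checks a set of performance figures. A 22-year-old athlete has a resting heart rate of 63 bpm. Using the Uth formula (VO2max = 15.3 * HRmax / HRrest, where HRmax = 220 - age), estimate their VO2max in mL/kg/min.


HRmax = 220 - 22 = 198 bpm
Ratio = HRmax / HRrest = 198 / 63 = 3.1429
VO2max = 15.3 * 3.1429 = 48.09 mL/kg/min

48.09 mL/kg/min


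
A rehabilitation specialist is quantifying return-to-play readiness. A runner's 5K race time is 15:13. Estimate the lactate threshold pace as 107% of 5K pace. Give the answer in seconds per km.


Total race time = 15*60 + 13 = 913 seconds
5K pace = 913 / 5 = 182.6 sec/km
LT pace = 182.6 * 1.07 = 195.38 sec/km

195.38 s/km


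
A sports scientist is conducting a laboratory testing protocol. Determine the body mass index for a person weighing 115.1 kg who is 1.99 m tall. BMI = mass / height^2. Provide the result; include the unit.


BMI = mass / height^2
= 115.1 / 1.99^2
= 115.1 / 3.9601
= 29.06 kg/m^2

29.06 kg/m^2


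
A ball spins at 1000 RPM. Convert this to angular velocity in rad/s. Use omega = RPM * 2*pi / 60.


omega = 1000 * 2 * pi / 60
= 1000 * 6.28318531 / 60
= 6283.185 / 60
= 104.72 rad/s

104.72 rad/s


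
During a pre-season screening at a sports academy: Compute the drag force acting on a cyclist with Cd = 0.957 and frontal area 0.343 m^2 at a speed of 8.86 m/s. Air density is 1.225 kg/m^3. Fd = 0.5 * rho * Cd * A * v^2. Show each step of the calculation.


Step 1: v^2 = 78.4996
Step 2: Fd = 0.5 * 1.225 * 0.957 * 0.343 * 78.4996
= 15.783 N

15.783 N


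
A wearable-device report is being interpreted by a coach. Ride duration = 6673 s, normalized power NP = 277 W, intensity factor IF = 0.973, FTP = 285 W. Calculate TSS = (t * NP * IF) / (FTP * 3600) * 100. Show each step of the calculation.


Numerator = 6673 * 277 * 0.973 = 1798513.633
Denominator = 285 * 3600 = 1026000
TSS = 1798513.633 / 1026000 * 100
= 175.29

175.29 TSS


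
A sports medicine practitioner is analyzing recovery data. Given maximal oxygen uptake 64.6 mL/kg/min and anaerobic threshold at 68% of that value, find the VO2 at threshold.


Percentage as decimal = 0.68
VO2 at AT = 64.6 * 0.68 = 43.93 mL/kg/min

43.93 mL/kg/min


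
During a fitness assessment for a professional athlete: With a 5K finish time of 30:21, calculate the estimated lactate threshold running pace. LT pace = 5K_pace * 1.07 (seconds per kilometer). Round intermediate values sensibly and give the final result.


Race duration = 1821 s for 5 km
Average pace = 1821 / 5 = 364.2 s/km
LT pace = 364.2 * 1.07
= 389.69 s/km

389.69 s/km


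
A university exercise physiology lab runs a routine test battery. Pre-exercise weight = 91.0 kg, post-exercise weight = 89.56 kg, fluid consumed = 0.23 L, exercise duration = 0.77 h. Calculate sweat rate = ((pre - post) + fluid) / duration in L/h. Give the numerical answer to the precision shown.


Weight loss = 91.0 - 89.56 = 1.44 kg (approx L)
Total sweat = 1.44 + 0.23 = 1.67 L
Sweat rate = 1.67 / 0.77 = 2.169 L/h

2.169 L/h


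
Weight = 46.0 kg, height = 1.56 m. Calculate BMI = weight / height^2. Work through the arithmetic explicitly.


height^2 = 1.56^2 = 2.4336
BMI = 46.0 / 2.4336 = 18.9 kg/m^2

18.9 kg/m^2


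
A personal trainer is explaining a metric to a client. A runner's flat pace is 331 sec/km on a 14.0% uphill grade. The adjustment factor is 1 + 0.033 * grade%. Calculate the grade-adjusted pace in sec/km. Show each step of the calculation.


Factor = 1 + 0.033 * 14.0 = 1.462
Adjusted pace = 331 * 1.462
= 483.92 sec/km

483.92 s/km


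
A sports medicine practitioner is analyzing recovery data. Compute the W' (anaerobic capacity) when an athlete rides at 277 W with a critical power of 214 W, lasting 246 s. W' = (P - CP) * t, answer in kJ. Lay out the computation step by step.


Above-CP power = 63 W
Duration = 246 s
W' = 63 * 246 = 15498 J
Convert: 15498 / 1000 = 15.498 kJ

15.498 kJ


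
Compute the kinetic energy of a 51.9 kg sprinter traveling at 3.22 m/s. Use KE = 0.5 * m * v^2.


Velocity squared = 10.3684
KE = 0.5 * 51.9 * 10.3684 = 269.06 J

269.06 J


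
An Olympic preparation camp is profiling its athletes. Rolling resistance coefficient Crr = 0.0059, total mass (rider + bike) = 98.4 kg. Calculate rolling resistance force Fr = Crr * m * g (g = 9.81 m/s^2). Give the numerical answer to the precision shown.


Fr = Crr * m * g
= 0.0059 * 98.4 * 9.81
= 5.695 N

5.695 N


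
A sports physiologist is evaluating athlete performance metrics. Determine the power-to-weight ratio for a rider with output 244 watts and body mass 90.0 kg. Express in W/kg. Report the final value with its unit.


P/W = 244 / 90.0 = 2.711 W/kg

2.711 W/kg


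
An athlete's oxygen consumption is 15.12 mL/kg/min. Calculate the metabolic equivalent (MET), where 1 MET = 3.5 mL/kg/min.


MET = VO2 / 3.5
= 15.12 / 3.5
= 4.32 METs

4.32 METs


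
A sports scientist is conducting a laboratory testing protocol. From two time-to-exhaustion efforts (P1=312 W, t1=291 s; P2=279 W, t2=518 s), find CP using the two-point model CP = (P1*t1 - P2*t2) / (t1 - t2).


Work in trial 1 = 90792 J
Work in trial 2 = 144522 J
Delta work = -53730 J
Delta time = -227 s
CP = -53730 / -227 = 236.7 W

236.7 W


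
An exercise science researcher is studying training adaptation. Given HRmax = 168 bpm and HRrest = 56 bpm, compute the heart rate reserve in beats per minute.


Heart rate reserve = maximum HR minus resting HR
HRR = 168 - 56 = 112 bpm

112 bpm


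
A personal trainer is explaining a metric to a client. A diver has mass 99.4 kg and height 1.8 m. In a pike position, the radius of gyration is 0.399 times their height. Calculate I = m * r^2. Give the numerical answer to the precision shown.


r = 0.399 * 1.8 = 0.7182 m
I = m * r^2 = 99.4 * 0.515811 = 51.272 kg*m^2

51.272 kg*m^2


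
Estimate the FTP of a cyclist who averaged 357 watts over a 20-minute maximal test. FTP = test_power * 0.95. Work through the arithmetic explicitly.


FTP = 357 * 0.95 = 339.15 W

339.15 W


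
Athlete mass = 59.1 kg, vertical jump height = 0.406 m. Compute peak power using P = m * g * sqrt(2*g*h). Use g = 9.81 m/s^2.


sqrt(2 * 9.81 * 0.406) = sqrt(7.96572) = 2.822361 m/s
P = 59.1 * 9.81 * 2.822361
= 1636.32 W

1636.32 W


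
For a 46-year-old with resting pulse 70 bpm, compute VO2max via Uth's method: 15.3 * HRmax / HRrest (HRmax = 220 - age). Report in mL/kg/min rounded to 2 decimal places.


Step 1: HRmax = 220 - 46 = 174 bpm
Step 2: Ratio = 174 / 70 = 2.4857
Step 3: VO2max = 15.3 * 2.4857 = 38.03 mL/kg/min

38.03 mL/kg/min


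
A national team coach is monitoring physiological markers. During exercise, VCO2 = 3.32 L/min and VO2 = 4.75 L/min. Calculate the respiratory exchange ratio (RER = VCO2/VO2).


RER = VCO2 / VO2
= 3.32 / 4.75
= 0.6989

0.6989


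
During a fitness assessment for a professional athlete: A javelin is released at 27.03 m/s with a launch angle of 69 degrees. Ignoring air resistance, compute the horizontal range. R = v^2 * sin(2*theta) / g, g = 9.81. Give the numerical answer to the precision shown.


Launch speed squared = 730.6209
sin(2 * 69 deg) = 0.669131
Range = 730.6209 * 0.669131 / 9.81
= 49.835 m

49.835 m


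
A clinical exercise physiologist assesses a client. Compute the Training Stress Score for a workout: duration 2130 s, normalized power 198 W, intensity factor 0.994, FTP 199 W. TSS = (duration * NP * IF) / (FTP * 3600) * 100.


Product = 2130 * 198 * 0.994 = 419209.56
Base = 199 * 3600 = 716400
TSS = 419209.56 / 716400 * 100 = 58.52

58.52 TSS


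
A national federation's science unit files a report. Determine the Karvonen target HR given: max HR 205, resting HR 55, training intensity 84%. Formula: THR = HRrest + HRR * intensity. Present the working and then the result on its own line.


HRR = HRmax - HRrest = 205 - 55 = 150
THR = 55 + 150 * 0.84
= 181.0 bpm

181.0 bpm


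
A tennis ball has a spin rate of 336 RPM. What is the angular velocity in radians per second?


Convert RPM to rad/s: multiply by 2*pi and divide by 60
omega = 336 * 2 * pi / 60
= 35.186 rad/s

35.186 rad/s


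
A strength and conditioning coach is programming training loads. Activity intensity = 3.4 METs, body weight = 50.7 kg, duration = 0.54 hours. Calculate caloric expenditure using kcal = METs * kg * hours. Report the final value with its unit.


kcal = 3.4 * 50.7 * 0.54
= 172.38 * 0.54
= 93.09 kcal

93.09 kcal


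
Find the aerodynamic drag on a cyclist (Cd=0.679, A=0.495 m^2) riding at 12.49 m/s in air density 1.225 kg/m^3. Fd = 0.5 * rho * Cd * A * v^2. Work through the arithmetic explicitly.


Fd = 0.5 * 1.225 * 0.679 * 0.495 * 12.49^2
= 0.5 * 1.225 * 0.679 * 0.495 * 156.0001
= 32.115 N

32.115 N


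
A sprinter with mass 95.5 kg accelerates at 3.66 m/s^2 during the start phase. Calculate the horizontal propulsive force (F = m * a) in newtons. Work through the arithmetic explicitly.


F = m * a
= 95.5 * 3.66
= 349.53 N

349.53 N


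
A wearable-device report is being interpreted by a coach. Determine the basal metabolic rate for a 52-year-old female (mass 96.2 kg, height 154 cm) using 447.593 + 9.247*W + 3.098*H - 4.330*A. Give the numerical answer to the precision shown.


BMR = 447.593 + 9.247*96.2 + 3.098*154 - 4.330*52
= 1589.09 kcal/day

1589.09 kcal/day


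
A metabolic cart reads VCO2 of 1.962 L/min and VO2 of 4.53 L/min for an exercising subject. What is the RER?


RER = VCO2 / VO2 = 1.962 / 4.53 = 0.4331

0.4331


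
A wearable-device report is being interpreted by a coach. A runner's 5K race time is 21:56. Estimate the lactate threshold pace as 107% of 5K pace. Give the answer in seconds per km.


Total race time = 21*60 + 56 = 1316 seconds
5K pace = 1316 / 5 = 263.2 sec/km
LT pace = 263.2 * 1.07 = 281.62 sec/km

281.62 s/km


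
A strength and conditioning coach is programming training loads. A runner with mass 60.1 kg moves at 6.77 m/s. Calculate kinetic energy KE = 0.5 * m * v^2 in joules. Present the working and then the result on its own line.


v^2 = 6.77^2 = 45.8329
KE = 0.5 * 60.1 * 45.8329
= 1377.28 J

1377.28 J


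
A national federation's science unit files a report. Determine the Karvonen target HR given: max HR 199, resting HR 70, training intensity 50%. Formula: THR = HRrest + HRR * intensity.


HRR = HRmax - HRrest = 199 - 70 = 129
THR = 70 + 129 * 0.5
= 134.5 bpm

134.5 bpm


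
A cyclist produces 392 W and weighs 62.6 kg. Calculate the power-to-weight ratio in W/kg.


P/W = power / mass
= 392 / 62.6
= 6.262 W/kg

6.262 W/kg


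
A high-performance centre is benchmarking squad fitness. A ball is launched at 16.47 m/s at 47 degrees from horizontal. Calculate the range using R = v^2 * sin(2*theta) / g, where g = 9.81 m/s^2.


sin(2 * 47) = sin(94) = 0.997564
v^2 = 16.47^2 = 271.2609
R = 271.2609 * 0.997564 / 9.81
= 27.584 m

27.584 m


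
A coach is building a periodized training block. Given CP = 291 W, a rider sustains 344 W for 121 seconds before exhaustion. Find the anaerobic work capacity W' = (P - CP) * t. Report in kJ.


Excess power = 344 - 291 = 53 W
Work above CP = 53 * 121 = 6413 J
W' = 6.413 kJ

6.413 kJ


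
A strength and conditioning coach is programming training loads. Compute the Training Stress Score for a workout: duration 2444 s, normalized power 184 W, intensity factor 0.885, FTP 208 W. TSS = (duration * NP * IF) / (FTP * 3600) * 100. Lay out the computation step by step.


Product = 2444 * 184 * 0.885 = 397980.96
Base = 208 * 3600 = 748800
TSS = 397980.96 / 748800 * 100 = 53.15

53.15 TSS


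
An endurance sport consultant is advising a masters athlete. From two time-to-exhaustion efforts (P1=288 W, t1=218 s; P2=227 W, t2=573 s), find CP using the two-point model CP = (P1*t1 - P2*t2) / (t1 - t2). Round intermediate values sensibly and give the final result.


Work in trial 1 = 62784 J
Work in trial 2 = 130071 J
Delta work = -67287 J
Delta time = -355 s
CP = -67287 / -355 = 189.54 W

189.54 W


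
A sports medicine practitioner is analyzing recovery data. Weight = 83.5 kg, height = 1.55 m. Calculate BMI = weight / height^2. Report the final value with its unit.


height^2 = 1.55^2 = 2.4025
BMI = 83.5 / 2.4025 = 34.76 kg/m^2

34.76 kg/m^2


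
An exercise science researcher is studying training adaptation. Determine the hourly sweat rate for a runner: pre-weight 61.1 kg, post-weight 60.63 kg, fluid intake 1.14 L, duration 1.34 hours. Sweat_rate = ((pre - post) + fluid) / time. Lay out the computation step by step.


Mass lost = 61.1 - 60.63 = 0.47 kg
Add fluid consumed: 0.47 + 1.14 = 1.61 L total sweat
Sweat rate = 1.61 / 1.34 = 1.201 L/h

1.201 L/h


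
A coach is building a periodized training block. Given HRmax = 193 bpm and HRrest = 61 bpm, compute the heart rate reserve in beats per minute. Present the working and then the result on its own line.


Heart rate reserve = maximum HR minus resting HR
HRR = 193 - 61 = 132 bpm

132 bpm


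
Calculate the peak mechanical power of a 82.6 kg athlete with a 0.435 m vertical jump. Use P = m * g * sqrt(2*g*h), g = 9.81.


First, sqrt(2gh) = sqrt(2 * 9.81 * 0.435)
= sqrt(8.5347) = 2.921421 m/s
Power = 82.6 * 9.81 * 2.921421 = 2367.24 W

2367.24 W


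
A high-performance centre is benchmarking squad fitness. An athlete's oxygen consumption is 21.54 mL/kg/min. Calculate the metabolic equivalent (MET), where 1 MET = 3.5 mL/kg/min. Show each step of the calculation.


MET = VO2 / 3.5
= 21.54 / 3.5
= 6.15 METs

6.15 METs


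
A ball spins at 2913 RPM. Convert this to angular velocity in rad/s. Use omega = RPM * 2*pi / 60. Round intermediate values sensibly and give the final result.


omega = 2913 * 2 * pi / 60
= 2913 * 6.28318531 / 60
= 18302.919 / 60
= 305.049 rad/s

305.049 rad/s


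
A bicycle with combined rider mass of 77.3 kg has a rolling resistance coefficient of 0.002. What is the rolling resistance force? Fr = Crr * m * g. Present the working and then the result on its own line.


Fr = 0.002 * 77.3 * 9.81
= 0.1546 * 9.81
= 1.517 N

1.517 N


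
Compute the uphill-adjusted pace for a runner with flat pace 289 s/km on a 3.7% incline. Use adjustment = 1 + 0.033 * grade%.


Adjustment factor = 1 + 0.033 * 3.7 = 1.1221
Grade-adjusted pace = 289 * 1.1221 = 324.29 s/km

324.29 s/km


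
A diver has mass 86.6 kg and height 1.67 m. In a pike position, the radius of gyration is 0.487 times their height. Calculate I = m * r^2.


r = 0.487 * 1.67 = 0.81329 m
I = m * r^2 = 86.6 * 0.661441 = 57.281 kg*m^2

57.281 kg*m^2


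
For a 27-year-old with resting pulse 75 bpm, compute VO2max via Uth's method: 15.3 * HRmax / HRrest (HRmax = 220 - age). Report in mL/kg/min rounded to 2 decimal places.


Step 1: HRmax = 220 - 27 = 193 bpm
Step 2: Ratio = 193 / 75 = 2.5733
Step 3: VO2max = 15.3 * 2.5733 = 39.37 mL/kg/min

39.37 mL/kg/min


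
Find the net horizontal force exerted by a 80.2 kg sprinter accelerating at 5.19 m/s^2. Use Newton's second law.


Newton's second law: F = m * a
F = 80.2 * 5.19 = 416.24 N

416.24 N


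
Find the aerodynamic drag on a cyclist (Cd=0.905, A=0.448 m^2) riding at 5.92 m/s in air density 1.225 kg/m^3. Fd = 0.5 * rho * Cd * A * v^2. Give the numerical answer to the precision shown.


Fd = 0.5 * 1.225 * 0.905 * 0.448 * 5.92^2
= 0.5 * 1.225 * 0.905 * 0.448 * 35.0464
= 8.703 N

8.703 N


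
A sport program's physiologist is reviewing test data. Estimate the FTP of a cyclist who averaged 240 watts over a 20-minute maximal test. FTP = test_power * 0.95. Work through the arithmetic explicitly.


FTP = 240 * 0.95 = 228.0 W

228.0 W


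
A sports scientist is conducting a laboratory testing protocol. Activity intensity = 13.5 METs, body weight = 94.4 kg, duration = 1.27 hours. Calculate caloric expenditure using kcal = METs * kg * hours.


kcal = 13.5 * 94.4 * 1.27
= 1274.4 * 1.27
= 1618.49 kcal

1618.49 kcal


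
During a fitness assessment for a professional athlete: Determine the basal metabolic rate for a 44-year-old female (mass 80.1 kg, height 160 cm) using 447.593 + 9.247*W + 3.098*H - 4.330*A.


BMR = 447.593 + 9.247*80.1 + 3.098*160 - 4.330*44
= 1493.44 kcal/day

1493.44 kcal/day


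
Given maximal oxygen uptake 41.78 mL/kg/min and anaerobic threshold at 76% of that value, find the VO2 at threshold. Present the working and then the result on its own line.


Percentage as decimal = 0.76
VO2 at AT = 41.78 * 0.76 = 31.75 mL/kg/min

31.75 mL/kg/min


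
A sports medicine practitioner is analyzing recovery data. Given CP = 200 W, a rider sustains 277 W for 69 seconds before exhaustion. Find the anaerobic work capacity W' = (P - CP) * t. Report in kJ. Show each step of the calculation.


Excess power = 277 - 200 = 77 W
Work above CP = 77 * 69 = 5313 J
W' = 5.313 kJ

5.313 kJ


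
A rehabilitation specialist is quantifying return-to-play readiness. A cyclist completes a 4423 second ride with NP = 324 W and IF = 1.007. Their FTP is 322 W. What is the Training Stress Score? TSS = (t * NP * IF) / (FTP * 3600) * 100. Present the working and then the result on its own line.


t * NP * IF = 4423 * 324 * 1.007 = 1443083.364
FTP * 3600 = 1159200
TSS = (1443083.364 / 1159200) * 100 = 124.49

124.49 TSS


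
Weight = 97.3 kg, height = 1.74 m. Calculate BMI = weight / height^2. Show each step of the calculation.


height^2 = 1.74^2 = 3.0276
BMI = 97.3 / 3.0276 = 32.14 kg/m^2

32.14 kg/m^2


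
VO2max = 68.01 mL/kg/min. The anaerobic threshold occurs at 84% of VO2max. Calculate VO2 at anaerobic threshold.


AT fraction = 84 / 100 = 0.84
AT VO2 = 68.01 * 0.84
= 57.13 mL/kg/min

57.13 mL/kg/min


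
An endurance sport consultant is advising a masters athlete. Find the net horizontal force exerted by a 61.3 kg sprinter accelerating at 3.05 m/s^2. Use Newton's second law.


Newton's second law: F = m * a
F = 61.3 * 3.05 = 186.97 N

186.97 N


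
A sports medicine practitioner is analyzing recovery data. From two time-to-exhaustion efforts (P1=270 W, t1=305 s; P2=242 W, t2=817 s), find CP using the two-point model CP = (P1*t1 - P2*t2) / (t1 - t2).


Work in trial 1 = 82350 J
Work in trial 2 = 197714 J
Delta work = -115364 J
Delta time = -512 s
CP = -115364 / -512 = 225.32 W

225.32 W


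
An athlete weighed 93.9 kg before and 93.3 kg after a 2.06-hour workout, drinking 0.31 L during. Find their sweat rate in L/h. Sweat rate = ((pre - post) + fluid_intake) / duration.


Body mass change = 0.6 kg
Total sweat loss = 0.6 + 0.31 = 0.91 L
Rate = 0.91 / 2.06 = 0.442 L/h

0.442 L/h


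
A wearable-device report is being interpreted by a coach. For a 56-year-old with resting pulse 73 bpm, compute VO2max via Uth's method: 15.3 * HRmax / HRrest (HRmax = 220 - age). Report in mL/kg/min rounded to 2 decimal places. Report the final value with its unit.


Step 1: HRmax = 220 - 56 = 164 bpm
Step 2: Ratio = 164 / 73 = 2.2466
Step 3: VO2max = 15.3 * 2.2466 = 34.37 mL/kg/min

34.37 mL/kg/min


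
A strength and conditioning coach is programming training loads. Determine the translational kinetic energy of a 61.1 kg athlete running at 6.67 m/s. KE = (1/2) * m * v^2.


KE = 0.5 * m * v^2
= 0.5 * 61.1 * 6.67^2
= 0.5 * 61.1 * 44.4889
= 1359.14 J

1359.14 J


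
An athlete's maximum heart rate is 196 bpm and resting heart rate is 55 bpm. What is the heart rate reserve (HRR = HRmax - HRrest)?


HRR = HRmax - HRrest
= 196 - 55
= 141 bpm

141 bpm


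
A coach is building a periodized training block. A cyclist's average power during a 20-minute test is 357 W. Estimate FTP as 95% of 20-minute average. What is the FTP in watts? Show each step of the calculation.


FTP = 20-min power * 0.95
= 357 * 0.95
= 339.15 W

339.15 W


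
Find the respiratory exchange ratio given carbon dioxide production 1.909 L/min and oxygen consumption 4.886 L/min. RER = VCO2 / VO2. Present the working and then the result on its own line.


VCO2 = 1.909 L/min
VO2 = 4.886 L/min
RER = 1.909 / 4.886 = 0.3907

0.3907


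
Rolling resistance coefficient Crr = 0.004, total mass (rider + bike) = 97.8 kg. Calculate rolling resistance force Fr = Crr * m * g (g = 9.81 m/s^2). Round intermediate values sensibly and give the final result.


Fr = Crr * m * g
= 0.004 * 97.8 * 9.81
= 3.838 N

3.838 N


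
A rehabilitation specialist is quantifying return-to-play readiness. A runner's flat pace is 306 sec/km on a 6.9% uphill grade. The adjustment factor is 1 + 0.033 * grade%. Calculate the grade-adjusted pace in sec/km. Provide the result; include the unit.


Factor = 1 + 0.033 * 6.9 = 1.2277
Adjusted pace = 306 * 1.2277
= 375.68 sec/km

375.68 s/km


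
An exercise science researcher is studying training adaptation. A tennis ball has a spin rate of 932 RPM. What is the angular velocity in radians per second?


Convert RPM to rad/s: multiply by 2*pi and divide by 60
omega = 932 * 2 * pi / 60
= 97.599 rad/s

97.599 rad/s


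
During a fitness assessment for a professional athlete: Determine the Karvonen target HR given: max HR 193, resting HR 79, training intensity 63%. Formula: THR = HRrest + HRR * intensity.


HRR = HRmax - HRrest = 193 - 79 = 114
THR = 79 + 114 * 0.63
= 150.82 bpm

150.82 bpm


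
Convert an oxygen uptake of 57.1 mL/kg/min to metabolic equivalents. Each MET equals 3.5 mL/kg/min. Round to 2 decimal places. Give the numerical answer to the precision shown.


One MET = 3.5 mL/kg/min
Number of METs = 57.1 / 3.5
= 16.31 METs

16.31 METs


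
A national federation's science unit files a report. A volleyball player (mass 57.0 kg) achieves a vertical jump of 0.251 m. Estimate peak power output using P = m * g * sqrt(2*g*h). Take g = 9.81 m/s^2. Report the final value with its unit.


2 * g * h = 2 * 9.81 * 0.251 = 4.92462
sqrt(4.92462) = 2.219148 m/s
P = 57.0 * 9.81 * 2.219148 = 1240.88 W

1240.88 W


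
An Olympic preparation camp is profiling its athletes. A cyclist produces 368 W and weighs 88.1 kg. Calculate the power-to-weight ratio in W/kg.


P/W = power / mass
= 368 / 88.1
= 4.177 W/kg

4.177 W/kg


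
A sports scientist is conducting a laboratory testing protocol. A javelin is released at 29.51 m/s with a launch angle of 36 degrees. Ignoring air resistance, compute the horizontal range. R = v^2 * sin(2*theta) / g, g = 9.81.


Launch speed squared = 870.8401
sin(2 * 36 deg) = 0.951057
Range = 870.8401 * 0.951057 / 9.81
= 84.426 m

84.426 m


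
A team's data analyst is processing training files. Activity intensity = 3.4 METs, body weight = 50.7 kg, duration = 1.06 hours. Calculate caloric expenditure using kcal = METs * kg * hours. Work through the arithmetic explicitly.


kcal = 3.4 * 50.7 * 1.06
= 172.38 * 1.06
= 182.72 kcal

182.72 kcal


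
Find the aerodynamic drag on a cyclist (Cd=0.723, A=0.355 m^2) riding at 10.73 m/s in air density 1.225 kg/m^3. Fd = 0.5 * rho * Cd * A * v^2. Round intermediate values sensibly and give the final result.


Fd = 0.5 * 1.225 * 0.723 * 0.355 * 10.73^2
= 0.5 * 1.225 * 0.723 * 0.355 * 115.1329
= 18.1 N

18.1 N


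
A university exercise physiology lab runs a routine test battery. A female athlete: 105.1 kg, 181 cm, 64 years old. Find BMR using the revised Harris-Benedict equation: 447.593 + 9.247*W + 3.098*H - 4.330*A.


Intercept = 447.593
Weight contribution = 9.247 * 105.1 = 971.8597
Height contribution = 3.098 * 181 = 560.738
Age contribution = 4.33 * 64 = 277.12
BMR = 447.593 + 971.8597 + 560.738 - 277.12
= 1703.07 kcal/day

1703.07 kcal/day


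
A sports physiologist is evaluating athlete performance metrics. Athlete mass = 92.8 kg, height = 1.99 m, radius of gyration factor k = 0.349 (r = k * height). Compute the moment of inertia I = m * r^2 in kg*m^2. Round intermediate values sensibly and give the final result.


r = k * height = 0.349 * 1.99 = 0.69451 m
r^2 = 0.69451^2 = 0.482344
I = 92.8 * 0.482344 = 44.762 kg*m^2

44.762 kg*m^2


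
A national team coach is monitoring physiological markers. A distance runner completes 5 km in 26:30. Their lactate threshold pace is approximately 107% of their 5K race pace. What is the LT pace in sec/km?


Convert to seconds: 26 min 30 s = 1590 s
Pace per km = 1590 / 5 = 318.0 s/km
LT pace = 318.0 * 1.07 = 340.26 s/km

340.26 s/km


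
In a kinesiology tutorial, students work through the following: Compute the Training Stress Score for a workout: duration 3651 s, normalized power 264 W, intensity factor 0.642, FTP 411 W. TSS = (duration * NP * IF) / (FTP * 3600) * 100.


Product = 3651 * 264 * 0.642 = 618800.688
Base = 411 * 3600 = 1479600
TSS = 618800.688 / 1479600 * 100 = 41.82

41.82 TSS


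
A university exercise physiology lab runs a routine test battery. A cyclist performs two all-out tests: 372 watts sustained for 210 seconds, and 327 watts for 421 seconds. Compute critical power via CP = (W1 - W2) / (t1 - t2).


W1 = P1 * t1 = 372 * 210 = 78120 J
W2 = P2 * t2 = 327 * 421 = 137667 J
CP = (78120 - 137667) / (210 - 421)
= 282.21 W

282.21 W


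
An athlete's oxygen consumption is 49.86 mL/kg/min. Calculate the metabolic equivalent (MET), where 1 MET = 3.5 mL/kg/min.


MET = VO2 / 3.5
= 49.86 / 3.5
= 14.25 METs

14.25 METs


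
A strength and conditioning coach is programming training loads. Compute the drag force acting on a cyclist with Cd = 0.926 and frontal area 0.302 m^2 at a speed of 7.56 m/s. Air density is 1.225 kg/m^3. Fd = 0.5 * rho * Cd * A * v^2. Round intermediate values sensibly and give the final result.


Step 1: v^2 = 57.1536
Step 2: Fd = 0.5 * 1.225 * 0.926 * 0.302 * 57.1536
= 9.79 N

9.79 N


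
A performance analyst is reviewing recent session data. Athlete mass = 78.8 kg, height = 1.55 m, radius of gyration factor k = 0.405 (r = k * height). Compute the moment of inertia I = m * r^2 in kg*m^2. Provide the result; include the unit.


r = k * height = 0.405 * 1.55 = 0.62775 m
r^2 = 0.62775^2 = 0.39407
I = 78.8 * 0.39407 = 31.053 kg*m^2

31.053 kg*m^2


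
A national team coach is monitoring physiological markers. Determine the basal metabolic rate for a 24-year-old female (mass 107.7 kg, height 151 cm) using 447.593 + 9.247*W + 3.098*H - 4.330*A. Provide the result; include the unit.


BMR = 447.593 + 9.247*107.7 + 3.098*151 - 4.330*24
= 1807.37 kcal/day

1807.37 kcal/day


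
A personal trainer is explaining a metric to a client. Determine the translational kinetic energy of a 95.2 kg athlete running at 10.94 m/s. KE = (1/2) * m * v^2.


KE = 0.5 * m * v^2
= 0.5 * 95.2 * 10.94^2
= 0.5 * 95.2 * 119.6836
= 5696.94 J

5696.94 J
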